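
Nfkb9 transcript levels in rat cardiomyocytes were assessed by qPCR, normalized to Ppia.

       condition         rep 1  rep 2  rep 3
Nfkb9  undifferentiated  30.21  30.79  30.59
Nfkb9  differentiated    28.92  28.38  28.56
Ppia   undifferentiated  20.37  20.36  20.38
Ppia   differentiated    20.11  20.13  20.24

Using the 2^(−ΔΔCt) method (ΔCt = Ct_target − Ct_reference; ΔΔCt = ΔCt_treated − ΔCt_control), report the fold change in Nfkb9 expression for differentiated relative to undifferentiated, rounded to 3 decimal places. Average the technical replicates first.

Mean Ct: Nfkb9 undifferentiated 30.530; Nfkb9 differentiated 28.620; Ppia undifferentiated 20.370; Ppia differentiated 20.160
ΔCt(undifferentiated) = 30.530 − 20.370 = 10.160
ΔCt(differentiated) = 28.620 − 20.160 = 8.460
ΔΔCt = 8.460 − 10.160 = -1.700
Fold change = 2^(−(-1.700)) = 2^1.700 = 3.2490

3.249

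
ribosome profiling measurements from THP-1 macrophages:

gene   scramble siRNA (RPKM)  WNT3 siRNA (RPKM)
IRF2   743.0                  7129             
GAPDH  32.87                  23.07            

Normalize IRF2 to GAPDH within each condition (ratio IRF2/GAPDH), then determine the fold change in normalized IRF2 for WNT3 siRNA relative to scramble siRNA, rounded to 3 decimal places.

13.671

IRF2/GAPDH (scramble siRNA) = 743.0 / 32.87 = 22.604
IRF2/GAPDH (WNT3 siRNA) = 7129 / 23.07 = 309.02
Fold change = 309.02 / 22.604 = 13.6707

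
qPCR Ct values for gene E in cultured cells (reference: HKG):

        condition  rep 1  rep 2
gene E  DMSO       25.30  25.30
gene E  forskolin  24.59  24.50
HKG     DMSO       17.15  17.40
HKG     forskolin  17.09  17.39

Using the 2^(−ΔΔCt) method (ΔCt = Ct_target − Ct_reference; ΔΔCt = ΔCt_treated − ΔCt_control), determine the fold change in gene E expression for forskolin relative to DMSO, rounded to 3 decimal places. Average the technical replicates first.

1.647

Mean Ct: gene E DMSO 25.300; gene E forskolin 24.545; HKG DMSO 17.275; HKG forskolin 17.240
ΔCt(DMSO) = 25.300 − 17.275 = 8.025
ΔCt(forskolin) = 24.545 − 17.240 = 7.305
ΔΔCt = 7.305 − 8.025 = -0.720
Fold change = 2^(−(-0.720)) = 2^0.720 = 1.6472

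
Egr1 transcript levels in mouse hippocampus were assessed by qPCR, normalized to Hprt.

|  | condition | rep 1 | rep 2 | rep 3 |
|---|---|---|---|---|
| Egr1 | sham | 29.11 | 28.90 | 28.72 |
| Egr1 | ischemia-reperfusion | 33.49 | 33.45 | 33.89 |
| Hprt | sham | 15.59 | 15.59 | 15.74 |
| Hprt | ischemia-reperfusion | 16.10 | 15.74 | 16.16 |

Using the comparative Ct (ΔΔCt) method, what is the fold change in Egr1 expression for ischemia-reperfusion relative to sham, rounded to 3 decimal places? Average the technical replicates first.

0.049

Mean Ct: Egr1 sham 28.910; Egr1 ischemia-reperfusion 33.610; Hprt sham 15.640; Hprt ischemia-reperfusion 16.000
ΔCt(sham) = 28.910 − 15.640 = 13.270
ΔCt(ischemia-reperfusion) = 33.610 − 16.000 = 17.610
ΔΔCt = 17.610 − 13.270 = 4.340
Fold change = 2^(−4.340) = 0.0494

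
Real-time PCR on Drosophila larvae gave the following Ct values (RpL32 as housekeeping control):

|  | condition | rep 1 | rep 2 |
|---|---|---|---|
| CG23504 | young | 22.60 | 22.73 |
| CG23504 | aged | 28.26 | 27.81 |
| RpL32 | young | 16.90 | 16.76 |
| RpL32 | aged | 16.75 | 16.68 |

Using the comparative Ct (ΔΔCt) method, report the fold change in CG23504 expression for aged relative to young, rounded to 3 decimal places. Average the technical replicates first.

0.022

Mean Ct: CG23504 young 22.665; CG23504 aged 28.035; RpL32 young 16.830; RpL32 aged 16.715
ΔCt(young) = 22.665 − 16.830 = 5.835
ΔCt(aged) = 28.035 − 16.715 = 11.320
ΔΔCt = 11.320 − 5.835 = 5.485
Fold change = 2^(−5.485) = 0.0223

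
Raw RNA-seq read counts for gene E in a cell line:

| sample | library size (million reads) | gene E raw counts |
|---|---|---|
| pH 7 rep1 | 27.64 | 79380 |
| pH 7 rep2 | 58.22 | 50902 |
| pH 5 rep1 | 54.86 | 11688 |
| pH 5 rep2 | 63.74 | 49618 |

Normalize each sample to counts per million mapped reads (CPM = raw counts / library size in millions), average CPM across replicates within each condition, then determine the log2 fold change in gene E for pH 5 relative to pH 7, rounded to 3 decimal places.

-1.918

CPM(pH 7 rep1) = 79380 / 27.64 = 2871.9247
CPM(pH 7 rep2) = 50902 / 58.22 = 874.3044
CPM(pH 5 rep1) = 11688 / 54.86 = 213.0514
CPM(pH 5 rep2) = 49618 / 63.74 = 778.4437
mean CPM(pH 7) = 1873.1146; mean CPM(pH 5) = 495.7475
Fold change = 495.7475 / 1873.1146 = 0.26466
log2(0.26466) = -1.9178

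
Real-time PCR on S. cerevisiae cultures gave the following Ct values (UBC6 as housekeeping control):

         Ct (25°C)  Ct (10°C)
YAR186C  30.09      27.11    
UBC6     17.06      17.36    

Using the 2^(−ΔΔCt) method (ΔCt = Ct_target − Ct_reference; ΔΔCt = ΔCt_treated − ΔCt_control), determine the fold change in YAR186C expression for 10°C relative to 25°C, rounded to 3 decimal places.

ΔCt(25°C) = 30.090 − 17.060 = 13.030
ΔCt(10°C) = 27.110 − 17.360 = 9.750
ΔΔCt = 9.750 − 13.030 = -3.280
Fold change = 2^(−(-3.280)) = 2^3.280 = 9.7136

9.714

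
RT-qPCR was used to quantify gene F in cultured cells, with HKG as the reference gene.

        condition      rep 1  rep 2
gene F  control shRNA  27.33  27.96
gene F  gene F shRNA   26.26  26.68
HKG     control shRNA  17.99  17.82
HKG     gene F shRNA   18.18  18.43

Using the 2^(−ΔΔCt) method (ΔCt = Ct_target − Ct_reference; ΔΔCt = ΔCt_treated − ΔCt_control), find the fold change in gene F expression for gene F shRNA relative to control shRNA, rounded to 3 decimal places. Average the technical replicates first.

2.979

Mean Ct: gene F control shRNA 27.645; gene F gene F shRNA 26.470; HKG control shRNA 17.905; HKG gene F shRNA 18.305
ΔCt(control shRNA) = 27.645 − 17.905 = 9.740
ΔCt(gene F shRNA) = 26.470 − 18.305 = 8.165
ΔΔCt = 8.165 − 9.740 = -1.575
Fold change = 2^(−(-1.575)) = 2^1.575 = 2.9794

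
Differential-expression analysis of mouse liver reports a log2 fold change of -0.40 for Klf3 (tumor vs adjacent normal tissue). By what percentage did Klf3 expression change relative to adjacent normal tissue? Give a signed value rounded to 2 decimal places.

Fold change = 2^(-0.40) = 0.7579
Percent change = (FC − 1) × 100% = (0.7579 − 1) × 100 = -24.21%

-24.21%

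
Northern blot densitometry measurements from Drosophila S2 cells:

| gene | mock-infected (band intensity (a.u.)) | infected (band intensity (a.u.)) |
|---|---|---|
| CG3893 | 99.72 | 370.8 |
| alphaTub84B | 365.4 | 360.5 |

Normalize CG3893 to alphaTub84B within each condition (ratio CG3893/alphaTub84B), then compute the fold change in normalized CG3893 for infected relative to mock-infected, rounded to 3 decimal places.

CG3893/alphaTub84B (mock-infected) = 99.72 / 365.4 = 0.27291
CG3893/alphaTub84B (infected) = 370.8 / 360.5 = 1.0286
Fold change = 1.0286 / 0.27291 = 3.7690

3.769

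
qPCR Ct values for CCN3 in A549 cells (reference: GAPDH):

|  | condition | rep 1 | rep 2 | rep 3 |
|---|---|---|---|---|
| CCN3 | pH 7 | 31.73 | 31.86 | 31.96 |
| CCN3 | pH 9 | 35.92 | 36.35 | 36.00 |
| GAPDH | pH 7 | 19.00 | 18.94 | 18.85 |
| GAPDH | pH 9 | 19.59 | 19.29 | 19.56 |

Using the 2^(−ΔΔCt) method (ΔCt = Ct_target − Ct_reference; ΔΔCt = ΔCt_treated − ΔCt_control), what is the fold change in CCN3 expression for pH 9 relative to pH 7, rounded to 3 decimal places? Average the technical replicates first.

Mean Ct: CCN3 pH 7 31.850; CCN3 pH 9 36.090; GAPDH pH 7 18.930; GAPDH pH 9 19.480
ΔCt(pH 7) = 31.850 − 18.930 = 12.920
ΔCt(pH 9) = 36.090 − 19.480 = 16.610
ΔΔCt = 16.610 − 12.920 = 3.690
Fold change = 2^(−3.690) = 0.0775

0.077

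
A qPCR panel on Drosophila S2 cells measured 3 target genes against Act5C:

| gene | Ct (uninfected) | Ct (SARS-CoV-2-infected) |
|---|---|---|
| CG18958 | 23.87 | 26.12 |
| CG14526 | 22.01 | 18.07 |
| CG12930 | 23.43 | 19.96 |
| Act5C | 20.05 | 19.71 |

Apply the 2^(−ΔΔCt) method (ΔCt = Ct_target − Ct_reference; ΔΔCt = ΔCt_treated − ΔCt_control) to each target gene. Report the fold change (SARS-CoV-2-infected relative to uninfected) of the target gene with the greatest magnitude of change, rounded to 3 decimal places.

12.126

CG18958: ΔΔCt = (26.12−19.71) − (23.87−20.05) = 6.41 − 3.82 = 2.59; fold change = 2^-2.59 = 0.166
CG14526: ΔΔCt = (18.07−19.71) − (22.01−20.05) = -1.64 − 1.96 = -3.60; fold change = 2^3.60 = 12.126
CG12930: ΔΔCt = (19.96−19.71) − (23.43−20.05) = 0.25 − 3.38 = -3.13; fold change = 2^3.13 = 8.754
CG14526 has the largest |ΔΔCt| = 3.60.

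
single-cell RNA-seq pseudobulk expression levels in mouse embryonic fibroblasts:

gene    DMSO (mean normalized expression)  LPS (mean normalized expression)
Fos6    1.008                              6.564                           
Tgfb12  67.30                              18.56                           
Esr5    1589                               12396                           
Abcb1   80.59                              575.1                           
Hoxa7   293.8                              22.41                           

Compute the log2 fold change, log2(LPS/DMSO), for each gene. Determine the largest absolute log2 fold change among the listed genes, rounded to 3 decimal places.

log2(6.564/1.008) = 2.703  (Fos6)
log2(18.56/67.30) = -1.858  (Tgfb12)
log2(12396/1589) = 2.964  (Esr5)
log2(575.1/80.59) = 2.835  (Abcb1)
log2(22.41/293.8) = -3.713  (Hoxa7)
The largest magnitude belongs to Hoxa7.

3.713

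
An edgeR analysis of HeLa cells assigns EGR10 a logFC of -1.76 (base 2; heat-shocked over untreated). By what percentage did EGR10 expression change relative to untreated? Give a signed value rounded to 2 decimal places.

-70.48%

Fold change = 2^(-1.76) = 0.2952
Percent change = (FC − 1) × 100% = (0.2952 − 1) × 100 = -70.48%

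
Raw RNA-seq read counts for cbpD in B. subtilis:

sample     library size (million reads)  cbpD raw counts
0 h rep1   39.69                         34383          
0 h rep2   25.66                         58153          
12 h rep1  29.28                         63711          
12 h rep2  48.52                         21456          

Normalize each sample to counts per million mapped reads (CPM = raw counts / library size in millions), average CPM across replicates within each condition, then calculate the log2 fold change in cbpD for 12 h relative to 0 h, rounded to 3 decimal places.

-0.259

CPM(0 h rep1) = 34383 / 39.69 = 866.2887
CPM(0 h rep2) = 58153 / 25.66 = 2266.2899
CPM(12 h rep1) = 63711 / 29.28 = 2175.9221
CPM(12 h rep2) = 21456 / 48.52 = 442.2094
mean CPM(0 h) = 1566.2893; mean CPM(12 h) = 1309.0658
Fold change = 1309.0658 / 1566.2893 = 0.83578
log2(0.83578) = -0.2588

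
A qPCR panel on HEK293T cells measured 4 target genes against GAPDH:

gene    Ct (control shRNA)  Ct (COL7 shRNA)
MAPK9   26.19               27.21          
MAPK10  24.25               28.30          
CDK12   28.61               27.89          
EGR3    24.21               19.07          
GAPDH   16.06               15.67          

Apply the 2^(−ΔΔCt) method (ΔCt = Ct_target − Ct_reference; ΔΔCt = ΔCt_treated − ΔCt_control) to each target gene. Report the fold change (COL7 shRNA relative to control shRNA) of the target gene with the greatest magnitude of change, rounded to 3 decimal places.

MAPK9: ΔΔCt = (27.21−15.67) − (26.19−16.06) = 11.54 − 10.13 = 1.41; fold change = 2^-1.41 = 0.376
MAPK10: ΔΔCt = (28.30−15.67) − (24.25−16.06) = 12.63 − 8.19 = 4.44; fold change = 2^-4.44 = 0.046
CDK12: ΔΔCt = (27.89−15.67) − (28.61−16.06) = 12.22 − 12.55 = -0.33; fold change = 2^0.33 = 1.257
EGR3: ΔΔCt = (19.07−15.67) − (24.21−16.06) = 3.40 − 8.15 = -4.75; fold change = 2^4.75 = 26.909
EGR3 has the largest |ΔΔCt| = 4.75.

26.909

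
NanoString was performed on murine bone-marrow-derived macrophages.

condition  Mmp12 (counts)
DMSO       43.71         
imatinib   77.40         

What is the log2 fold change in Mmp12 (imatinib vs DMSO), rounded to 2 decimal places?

0.82

Fold change = 77.40 / 43.71 = 1.7708
log2(1.7708) = 0.824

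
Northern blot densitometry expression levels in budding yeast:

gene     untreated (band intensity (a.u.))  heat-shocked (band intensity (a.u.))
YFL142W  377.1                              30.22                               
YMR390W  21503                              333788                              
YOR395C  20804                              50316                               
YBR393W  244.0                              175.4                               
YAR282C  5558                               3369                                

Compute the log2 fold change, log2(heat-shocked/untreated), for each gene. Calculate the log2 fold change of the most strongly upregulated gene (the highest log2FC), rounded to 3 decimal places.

3.956

log2(30.22/377.1) = -3.641  (YFL142W)
log2(333788/21503) = 3.956  (YMR390W)
log2(50316/20804) = 1.274  (YOR395C)
log2(175.4/244.0) = -0.476  (YBR393W)
log2(3369/5558) = -0.722  (YAR282C)
YMR390W is most strongly upregulated.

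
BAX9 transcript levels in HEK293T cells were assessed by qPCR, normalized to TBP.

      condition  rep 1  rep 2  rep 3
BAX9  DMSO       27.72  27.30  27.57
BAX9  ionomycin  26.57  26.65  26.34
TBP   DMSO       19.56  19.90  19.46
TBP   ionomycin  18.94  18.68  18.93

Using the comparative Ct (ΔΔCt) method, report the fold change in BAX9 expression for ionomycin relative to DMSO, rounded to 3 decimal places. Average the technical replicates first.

Mean Ct: BAX9 DMSO 27.530; BAX9 ionomycin 26.520; TBP DMSO 19.640; TBP ionomycin 18.850
ΔCt(DMSO) = 27.530 − 19.640 = 7.890
ΔCt(ionomycin) = 26.520 − 18.850 = 7.670
ΔΔCt = 7.670 − 7.890 = -0.220
Fold change = 2^(−(-0.220)) = 2^0.220 = 1.1647

1.165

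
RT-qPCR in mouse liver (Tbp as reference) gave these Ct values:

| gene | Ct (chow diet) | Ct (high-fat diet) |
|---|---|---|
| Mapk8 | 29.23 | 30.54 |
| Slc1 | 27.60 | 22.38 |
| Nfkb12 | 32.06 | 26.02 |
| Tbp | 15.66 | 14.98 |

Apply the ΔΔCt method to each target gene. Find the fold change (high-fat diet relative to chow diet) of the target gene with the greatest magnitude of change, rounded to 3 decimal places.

Mapk8: ΔΔCt = (30.54−14.98) − (29.23−15.66) = 15.56 − 13.57 = 1.99; fold change = 2^-1.99 = 0.252
Slc1: ΔΔCt = (22.38−14.98) − (27.60−15.66) = 7.40 − 11.94 = -4.54; fold change = 2^4.54 = 23.264
Nfkb12: ΔΔCt = (26.02−14.98) − (32.06−15.66) = 11.04 − 16.40 = -5.36; fold change = 2^5.36 = 41.070
Nfkb12 has the largest |ΔΔCt| = 5.36.

41.070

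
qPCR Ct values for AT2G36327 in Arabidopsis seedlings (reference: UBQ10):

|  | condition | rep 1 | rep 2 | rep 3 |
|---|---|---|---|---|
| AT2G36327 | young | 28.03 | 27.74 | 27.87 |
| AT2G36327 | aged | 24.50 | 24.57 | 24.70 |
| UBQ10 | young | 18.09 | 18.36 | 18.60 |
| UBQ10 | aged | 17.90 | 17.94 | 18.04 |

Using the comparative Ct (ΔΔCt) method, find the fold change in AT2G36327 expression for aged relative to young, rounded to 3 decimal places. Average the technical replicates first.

Mean Ct: AT2G36327 young 27.880; AT2G36327 aged 24.590; UBQ10 young 18.350; UBQ10 aged 17.960
ΔCt(young) = 27.880 − 18.350 = 9.530
ΔCt(aged) = 24.590 − 17.960 = 6.630
ΔΔCt = 6.630 − 9.530 = -2.900
Fold change = 2^(−(-2.900)) = 2^2.900 = 7.4643

7.464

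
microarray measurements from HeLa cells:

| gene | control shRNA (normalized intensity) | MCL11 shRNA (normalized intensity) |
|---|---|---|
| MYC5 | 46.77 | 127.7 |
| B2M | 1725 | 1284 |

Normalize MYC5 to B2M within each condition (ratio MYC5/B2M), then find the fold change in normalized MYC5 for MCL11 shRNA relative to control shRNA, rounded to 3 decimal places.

3.668

MYC5/B2M (control shRNA) = 46.77 / 1725 = 0.027113
MYC5/B2M (MCL11 shRNA) = 127.7 / 1284 = 0.099455
Fold change = 0.099455 / 0.027113 = 3.6682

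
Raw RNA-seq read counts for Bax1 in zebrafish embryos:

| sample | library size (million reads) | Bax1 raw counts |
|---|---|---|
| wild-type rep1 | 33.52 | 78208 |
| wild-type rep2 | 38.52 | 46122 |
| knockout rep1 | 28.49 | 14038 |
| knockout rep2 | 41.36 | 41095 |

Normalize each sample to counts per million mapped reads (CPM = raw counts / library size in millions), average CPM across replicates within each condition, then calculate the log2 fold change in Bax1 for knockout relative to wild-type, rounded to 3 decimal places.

CPM(wild-type rep1) = 78208 / 33.52 = 2333.1742
CPM(wild-type rep2) = 46122 / 38.52 = 1197.3520
CPM(knockout rep1) = 14038 / 28.49 = 492.7343
CPM(knockout rep2) = 41095 / 41.36 = 993.5928
mean CPM(wild-type) = 1765.2631; mean CPM(knockout) = 743.1636
Fold change = 743.1636 / 1765.2631 = 0.42099
log2(0.42099) = -1.2481

-1.248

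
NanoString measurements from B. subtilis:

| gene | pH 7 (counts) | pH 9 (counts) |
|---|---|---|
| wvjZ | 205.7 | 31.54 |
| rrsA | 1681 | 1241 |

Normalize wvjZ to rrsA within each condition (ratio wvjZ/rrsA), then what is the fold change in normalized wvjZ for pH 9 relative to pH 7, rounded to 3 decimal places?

0.208

wvjZ/rrsA (pH 7) = 205.7 / 1681 = 0.12237
wvjZ/rrsA (pH 9) = 31.54 / 1241 = 0.025415
Fold change = 0.025415 / 0.12237 = 0.2077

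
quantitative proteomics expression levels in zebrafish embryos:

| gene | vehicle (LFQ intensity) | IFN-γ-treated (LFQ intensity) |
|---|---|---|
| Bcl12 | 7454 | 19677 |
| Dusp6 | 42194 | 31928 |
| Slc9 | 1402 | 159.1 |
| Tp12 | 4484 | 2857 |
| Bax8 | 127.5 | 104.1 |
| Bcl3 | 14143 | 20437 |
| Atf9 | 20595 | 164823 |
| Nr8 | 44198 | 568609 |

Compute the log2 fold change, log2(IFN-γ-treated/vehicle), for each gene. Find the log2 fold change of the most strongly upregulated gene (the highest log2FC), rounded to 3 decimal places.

3.685

log2(19677/7454) = 1.400  (Bcl12)
log2(31928/42194) = -0.402  (Dusp6)
log2(159.1/1402) = -3.139  (Slc9)
log2(2857/4484) = -0.650  (Tp12)
log2(104.1/127.5) = -0.293  (Bax8)
log2(20437/14143) = 0.531  (Bcl3)
log2(164823/20595) = 3.001  (Atf9)
log2(568609/44198) = 3.685  (Nr8)
Nr8 is most strongly upregulated.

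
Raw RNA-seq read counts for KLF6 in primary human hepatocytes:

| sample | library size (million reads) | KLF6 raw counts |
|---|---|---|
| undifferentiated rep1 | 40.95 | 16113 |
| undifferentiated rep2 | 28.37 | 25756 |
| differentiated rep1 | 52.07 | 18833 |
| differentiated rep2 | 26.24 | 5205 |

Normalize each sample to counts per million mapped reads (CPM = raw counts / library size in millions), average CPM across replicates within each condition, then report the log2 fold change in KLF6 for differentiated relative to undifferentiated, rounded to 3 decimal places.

CPM(undifferentiated rep1) = 16113 / 40.95 = 393.4799
CPM(undifferentiated rep2) = 25756 / 28.37 = 907.8604
CPM(differentiated rep1) = 18833 / 52.07 = 361.6862
CPM(differentiated rep2) = 5205 / 26.24 = 198.3613
mean CPM(undifferentiated) = 650.6701; mean CPM(differentiated) = 280.0237
Fold change = 280.0237 / 650.6701 = 0.43036
log2(0.43036) = -1.2164

-1.216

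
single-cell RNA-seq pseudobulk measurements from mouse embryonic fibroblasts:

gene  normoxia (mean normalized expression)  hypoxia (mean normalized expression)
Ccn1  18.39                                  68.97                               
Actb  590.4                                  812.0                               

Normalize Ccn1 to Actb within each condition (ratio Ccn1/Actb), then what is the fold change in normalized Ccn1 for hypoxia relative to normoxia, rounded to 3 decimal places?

Ccn1/Actb (normoxia) = 18.39 / 590.4 = 0.031148
Ccn1/Actb (hypoxia) = 68.97 / 812.0 = 0.084938
Fold change = 0.084938 / 0.031148 = 2.7269

2.727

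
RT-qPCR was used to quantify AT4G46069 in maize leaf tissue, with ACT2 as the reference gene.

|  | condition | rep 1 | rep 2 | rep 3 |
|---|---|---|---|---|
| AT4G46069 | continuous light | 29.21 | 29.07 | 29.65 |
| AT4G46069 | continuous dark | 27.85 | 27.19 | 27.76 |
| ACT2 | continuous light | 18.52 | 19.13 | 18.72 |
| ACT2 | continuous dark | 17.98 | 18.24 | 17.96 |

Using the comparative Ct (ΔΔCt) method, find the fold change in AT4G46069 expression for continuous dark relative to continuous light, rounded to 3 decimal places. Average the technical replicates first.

1.972

Mean Ct: AT4G46069 continuous light 29.310; AT4G46069 continuous dark 27.600; ACT2 continuous light 18.790; ACT2 continuous dark 18.060
ΔCt(continuous light) = 29.310 − 18.790 = 10.520
ΔCt(continuous dark) = 27.600 − 18.060 = 9.540
ΔΔCt = 9.540 − 10.520 = -0.980
Fold change = 2^(−(-0.980)) = 2^0.980 = 1.9725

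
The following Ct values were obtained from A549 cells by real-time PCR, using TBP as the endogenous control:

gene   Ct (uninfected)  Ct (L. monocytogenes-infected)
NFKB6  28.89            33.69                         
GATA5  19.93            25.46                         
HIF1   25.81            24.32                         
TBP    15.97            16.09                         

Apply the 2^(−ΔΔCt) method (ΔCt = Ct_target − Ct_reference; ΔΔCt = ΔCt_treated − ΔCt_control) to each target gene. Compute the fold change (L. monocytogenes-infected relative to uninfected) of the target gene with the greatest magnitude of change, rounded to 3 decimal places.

NFKB6: ΔΔCt = (33.69−16.09) − (28.89−15.97) = 17.60 − 12.92 = 4.68; fold change = 2^-4.68 = 0.039
GATA5: ΔΔCt = (25.46−16.09) − (19.93−15.97) = 9.37 − 3.96 = 5.41; fold change = 2^-5.41 = 0.024
HIF1: ΔΔCt = (24.32−16.09) − (25.81−15.97) = 8.23 − 9.84 = -1.61; fold change = 2^1.61 = 3.053
GATA5 has the largest |ΔΔCt| = 5.41.

0.024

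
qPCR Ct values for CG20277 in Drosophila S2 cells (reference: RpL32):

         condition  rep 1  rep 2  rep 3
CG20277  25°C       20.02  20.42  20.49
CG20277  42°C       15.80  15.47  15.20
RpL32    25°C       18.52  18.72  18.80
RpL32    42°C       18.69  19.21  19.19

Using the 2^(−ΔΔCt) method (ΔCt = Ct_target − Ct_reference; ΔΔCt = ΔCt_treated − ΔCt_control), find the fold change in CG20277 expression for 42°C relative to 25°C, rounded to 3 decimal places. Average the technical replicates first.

36.002

Mean Ct: CG20277 25°C 20.310; CG20277 42°C 15.490; RpL32 25°C 18.680; RpL32 42°C 19.030
ΔCt(25°C) = 20.310 − 18.680 = 1.630
ΔCt(42°C) = 15.490 − 19.030 = -3.540
ΔΔCt = -3.540 − 1.630 = -5.170
Fold change = 2^(−(-5.170)) = 2^5.170 = 36.0019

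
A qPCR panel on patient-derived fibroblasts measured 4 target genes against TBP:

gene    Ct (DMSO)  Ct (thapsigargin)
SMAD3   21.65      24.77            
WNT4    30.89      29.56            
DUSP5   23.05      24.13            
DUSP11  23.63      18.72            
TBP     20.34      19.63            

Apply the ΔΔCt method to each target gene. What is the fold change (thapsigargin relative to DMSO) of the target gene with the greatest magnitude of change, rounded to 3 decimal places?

SMAD3: ΔΔCt = (24.77−19.63) − (21.65−20.34) = 5.14 − 1.31 = 3.83; fold change = 2^-3.83 = 0.070
WNT4: ΔΔCt = (29.56−19.63) − (30.89−20.34) = 9.93 − 10.55 = -0.62; fold change = 2^0.62 = 1.537
DUSP5: ΔΔCt = (24.13−19.63) − (23.05−20.34) = 4.50 − 2.71 = 1.79; fold change = 2^-1.79 = 0.289
DUSP11: ΔΔCt = (18.72−19.63) − (23.63−20.34) = -0.91 − 3.29 = -4.20; fold change = 2^4.20 = 18.379
DUSP11 has the largest |ΔΔCt| = 4.20.

18.379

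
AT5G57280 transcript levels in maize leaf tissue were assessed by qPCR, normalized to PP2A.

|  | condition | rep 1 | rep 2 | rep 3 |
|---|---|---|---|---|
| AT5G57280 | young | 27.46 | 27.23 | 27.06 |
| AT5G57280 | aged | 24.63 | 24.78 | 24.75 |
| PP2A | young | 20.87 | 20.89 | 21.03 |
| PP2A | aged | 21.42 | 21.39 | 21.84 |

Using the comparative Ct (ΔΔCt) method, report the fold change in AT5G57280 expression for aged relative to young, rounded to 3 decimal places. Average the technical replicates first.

8.877

Mean Ct: AT5G57280 young 27.250; AT5G57280 aged 24.720; PP2A young 20.930; PP2A aged 21.550
ΔCt(young) = 27.250 − 20.930 = 6.320
ΔCt(aged) = 24.720 − 21.550 = 3.170
ΔΔCt = 3.170 − 6.320 = -3.150
Fold change = 2^(−(-3.150)) = 2^3.150 = 8.8766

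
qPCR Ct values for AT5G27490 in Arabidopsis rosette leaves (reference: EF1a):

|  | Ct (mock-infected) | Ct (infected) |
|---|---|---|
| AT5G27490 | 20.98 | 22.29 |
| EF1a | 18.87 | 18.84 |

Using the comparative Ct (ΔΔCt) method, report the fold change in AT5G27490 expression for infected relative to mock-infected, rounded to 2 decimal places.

ΔCt(mock-infected) = 20.980 − 18.870 = 2.110
ΔCt(infected) = 22.290 − 18.840 = 3.450
ΔΔCt = 3.450 − 2.110 = 1.340
Fold change = 2^(−1.340) = 0.395

0.40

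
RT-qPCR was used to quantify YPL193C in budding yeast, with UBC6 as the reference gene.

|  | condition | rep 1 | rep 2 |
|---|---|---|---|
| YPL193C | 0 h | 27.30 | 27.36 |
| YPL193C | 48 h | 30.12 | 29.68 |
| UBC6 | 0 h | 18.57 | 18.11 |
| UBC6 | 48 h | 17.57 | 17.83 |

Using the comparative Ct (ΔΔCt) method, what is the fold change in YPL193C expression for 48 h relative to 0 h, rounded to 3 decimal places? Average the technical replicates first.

Mean Ct: YPL193C 0 h 27.330; YPL193C 48 h 29.900; UBC6 0 h 18.340; UBC6 48 h 17.700
ΔCt(0 h) = 27.330 − 18.340 = 8.990
ΔCt(48 h) = 29.900 − 17.700 = 12.200
ΔΔCt = 12.200 − 8.990 = 3.210
Fold change = 2^(−3.210) = 0.1081

0.108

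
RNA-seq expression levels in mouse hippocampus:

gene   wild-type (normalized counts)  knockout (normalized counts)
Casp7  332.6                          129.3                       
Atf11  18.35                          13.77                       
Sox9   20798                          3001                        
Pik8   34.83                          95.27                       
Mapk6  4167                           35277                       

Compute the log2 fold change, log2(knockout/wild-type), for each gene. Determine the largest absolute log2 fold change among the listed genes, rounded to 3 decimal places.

log2(129.3/332.6) = -1.363  (Casp7)
log2(13.77/18.35) = -0.414  (Atf11)
log2(3001/20798) = -2.793  (Sox9)
log2(95.27/34.83) = 1.452  (Pik8)
log2(35277/4167) = 3.082  (Mapk6)
The largest magnitude belongs to Mapk6.

3.082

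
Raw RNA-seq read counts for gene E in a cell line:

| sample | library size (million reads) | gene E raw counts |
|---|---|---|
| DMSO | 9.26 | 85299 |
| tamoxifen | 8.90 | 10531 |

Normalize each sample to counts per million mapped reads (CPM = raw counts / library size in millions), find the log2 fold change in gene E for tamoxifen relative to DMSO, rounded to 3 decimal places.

CPM(DMSO) = 85299 / 9.26 = 9211.5551
CPM(tamoxifen) = 10531 / 8.90 = 1183.2584
Fold change = 1183.2584 / 9211.5551 = 0.12845
log2(0.12845) = -2.9607

-2.961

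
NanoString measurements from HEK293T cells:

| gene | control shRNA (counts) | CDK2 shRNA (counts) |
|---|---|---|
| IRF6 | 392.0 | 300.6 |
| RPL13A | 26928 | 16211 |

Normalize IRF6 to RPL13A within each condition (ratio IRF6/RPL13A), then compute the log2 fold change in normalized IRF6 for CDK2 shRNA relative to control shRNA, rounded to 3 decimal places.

IRF6/RPL13A (control shRNA) = 392.0 / 26928 = 0.014557
IRF6/RPL13A (CDK2 shRNA) = 300.6 / 16211 = 0.018543
Fold change = 0.018543 / 0.014557 = 1.2738
log2(1.2738) = 0.3491

0.349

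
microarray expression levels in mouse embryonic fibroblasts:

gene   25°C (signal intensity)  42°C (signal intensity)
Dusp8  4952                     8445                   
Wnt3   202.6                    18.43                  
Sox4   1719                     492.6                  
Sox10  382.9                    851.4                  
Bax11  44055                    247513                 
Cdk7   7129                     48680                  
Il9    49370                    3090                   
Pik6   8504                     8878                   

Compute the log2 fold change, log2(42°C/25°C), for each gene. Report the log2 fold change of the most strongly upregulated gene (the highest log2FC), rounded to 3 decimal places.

2.772

log2(8445/4952) = 0.770  (Dusp8)
log2(18.43/202.6) = -3.459  (Wnt3)
log2(492.6/1719) = -1.803  (Sox4)
log2(851.4/382.9) = 1.153  (Sox10)
log2(247513/44055) = 2.490  (Bax11)
log2(48680/7129) = 2.772  (Cdk7)
log2(3090/49370) = -3.998  (Il9)
log2(8878/8504) = 0.062  (Pik6)
Cdk7 is most strongly upregulated.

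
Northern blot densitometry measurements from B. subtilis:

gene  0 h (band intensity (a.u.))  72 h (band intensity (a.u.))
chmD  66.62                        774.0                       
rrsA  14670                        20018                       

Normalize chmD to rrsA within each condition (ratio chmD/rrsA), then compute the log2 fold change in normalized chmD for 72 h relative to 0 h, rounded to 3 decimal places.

3.090

chmD/rrsA (0 h) = 66.62 / 14670 = 0.0045412
chmD/rrsA (72 h) = 774.0 / 20018 = 0.038665
Fold change = 0.038665 / 0.0045412 = 8.5142
log2(8.5142) = 3.0899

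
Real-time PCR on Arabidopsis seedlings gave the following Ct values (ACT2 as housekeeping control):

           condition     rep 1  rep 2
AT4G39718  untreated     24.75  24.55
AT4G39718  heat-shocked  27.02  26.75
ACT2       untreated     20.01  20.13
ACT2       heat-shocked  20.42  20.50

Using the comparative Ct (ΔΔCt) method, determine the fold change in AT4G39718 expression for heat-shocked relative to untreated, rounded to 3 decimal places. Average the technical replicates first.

0.278

Mean Ct: AT4G39718 untreated 24.650; AT4G39718 heat-shocked 26.885; ACT2 untreated 20.070; ACT2 heat-shocked 20.460
ΔCt(untreated) = 24.650 − 20.070 = 4.580
ΔCt(heat-shocked) = 26.885 − 20.460 = 6.425
ΔΔCt = 6.425 − 4.580 = 1.845
Fold change = 2^(−1.845) = 0.2784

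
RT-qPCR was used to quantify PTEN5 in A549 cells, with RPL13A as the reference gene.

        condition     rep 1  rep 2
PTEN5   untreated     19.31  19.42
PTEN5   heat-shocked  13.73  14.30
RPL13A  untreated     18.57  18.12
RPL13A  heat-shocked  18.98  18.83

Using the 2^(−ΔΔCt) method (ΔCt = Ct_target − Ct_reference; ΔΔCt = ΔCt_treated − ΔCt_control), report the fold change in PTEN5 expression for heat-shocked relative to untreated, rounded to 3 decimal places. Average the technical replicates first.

60.129

Mean Ct: PTEN5 untreated 19.365; PTEN5 heat-shocked 14.015; RPL13A untreated 18.345; RPL13A heat-shocked 18.905
ΔCt(untreated) = 19.365 − 18.345 = 1.020
ΔCt(heat-shocked) = 14.015 − 18.905 = -4.890
ΔΔCt = -4.890 − 1.020 = -5.910
Fold change = 2^(−(-5.910)) = 2^5.910 = 60.1295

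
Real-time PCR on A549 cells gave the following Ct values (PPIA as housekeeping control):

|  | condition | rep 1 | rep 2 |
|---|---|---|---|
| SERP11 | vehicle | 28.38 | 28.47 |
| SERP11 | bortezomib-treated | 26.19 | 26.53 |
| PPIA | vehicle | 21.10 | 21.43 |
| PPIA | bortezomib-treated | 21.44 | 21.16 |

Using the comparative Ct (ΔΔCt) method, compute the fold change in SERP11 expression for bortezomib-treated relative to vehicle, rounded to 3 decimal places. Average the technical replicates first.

Mean Ct: SERP11 vehicle 28.425; SERP11 bortezomib-treated 26.360; PPIA vehicle 21.265; PPIA bortezomib-treated 21.300
ΔCt(vehicle) = 28.425 − 21.265 = 7.160
ΔCt(bortezomib-treated) = 26.360 − 21.300 = 5.060
ΔΔCt = 5.060 − 7.160 = -2.100
Fold change = 2^(−(-2.100)) = 2^2.100 = 4.2871

4.287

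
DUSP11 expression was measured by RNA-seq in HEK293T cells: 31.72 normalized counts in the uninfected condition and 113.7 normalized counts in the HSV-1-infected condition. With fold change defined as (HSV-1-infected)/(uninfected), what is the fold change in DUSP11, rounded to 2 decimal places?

3.58

Fold change = 113.7 / 31.72 = 3.584
DUSP11 is upregulated.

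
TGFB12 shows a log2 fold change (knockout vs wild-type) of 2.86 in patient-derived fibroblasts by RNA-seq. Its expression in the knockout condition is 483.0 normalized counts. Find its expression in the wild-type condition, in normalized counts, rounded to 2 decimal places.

66.53

Fold change = 2^(2.86) = 7.2602
wild-type expression = 483.0 / 7.2602 = 66.53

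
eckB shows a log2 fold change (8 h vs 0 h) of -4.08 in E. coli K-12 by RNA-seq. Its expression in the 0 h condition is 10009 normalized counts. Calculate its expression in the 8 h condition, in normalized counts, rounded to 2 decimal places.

Fold change = 2^(-4.08) = 0.0591
8 h expression = 10009 × 0.0591 = 591.82

591.82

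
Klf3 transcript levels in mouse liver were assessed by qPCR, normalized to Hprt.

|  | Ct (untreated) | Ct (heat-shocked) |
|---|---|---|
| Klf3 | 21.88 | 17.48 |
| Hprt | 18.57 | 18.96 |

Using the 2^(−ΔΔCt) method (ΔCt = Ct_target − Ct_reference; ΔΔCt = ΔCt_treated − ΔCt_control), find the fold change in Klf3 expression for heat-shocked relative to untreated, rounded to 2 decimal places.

ΔCt(untreated) = 21.880 − 18.570 = 3.310
ΔCt(heat-shocked) = 17.480 − 18.960 = -1.480
ΔΔCt = -1.480 − 3.310 = -4.790
Fold change = 2^(−(-4.790)) = 2^4.790 = 27.665

27.67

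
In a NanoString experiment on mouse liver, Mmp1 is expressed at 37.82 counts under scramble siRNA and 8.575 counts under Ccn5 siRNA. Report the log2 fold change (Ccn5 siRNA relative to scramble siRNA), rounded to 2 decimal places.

-2.14

Fold change = 8.575 / 37.82 = 0.2267
log2(0.2267) = -2.141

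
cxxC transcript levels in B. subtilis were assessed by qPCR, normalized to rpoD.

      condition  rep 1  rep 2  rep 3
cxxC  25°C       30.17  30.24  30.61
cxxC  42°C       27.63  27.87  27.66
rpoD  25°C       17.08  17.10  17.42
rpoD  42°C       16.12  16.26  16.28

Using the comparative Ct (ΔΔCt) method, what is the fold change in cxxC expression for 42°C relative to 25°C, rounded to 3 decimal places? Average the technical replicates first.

Mean Ct: cxxC 25°C 30.340; cxxC 42°C 27.720; rpoD 25°C 17.200; rpoD 42°C 16.220
ΔCt(25°C) = 30.340 − 17.200 = 13.140
ΔCt(42°C) = 27.720 − 16.220 = 11.500
ΔΔCt = 11.500 − 13.140 = -1.640
Fold change = 2^(−(-1.640)) = 2^1.640 = 3.1167

3.117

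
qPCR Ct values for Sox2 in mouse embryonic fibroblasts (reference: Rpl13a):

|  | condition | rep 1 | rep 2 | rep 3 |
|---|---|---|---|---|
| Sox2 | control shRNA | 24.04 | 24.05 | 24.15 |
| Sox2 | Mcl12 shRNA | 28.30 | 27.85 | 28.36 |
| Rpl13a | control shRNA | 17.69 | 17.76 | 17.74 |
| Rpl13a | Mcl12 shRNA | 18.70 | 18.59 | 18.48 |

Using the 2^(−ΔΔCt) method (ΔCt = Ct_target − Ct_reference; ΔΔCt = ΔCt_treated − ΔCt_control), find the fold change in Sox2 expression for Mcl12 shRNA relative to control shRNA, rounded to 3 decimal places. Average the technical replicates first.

Mean Ct: Sox2 control shRNA 24.080; Sox2 Mcl12 shRNA 28.170; Rpl13a control shRNA 17.730; Rpl13a Mcl12 shRNA 18.590
ΔCt(control shRNA) = 24.080 − 17.730 = 6.350
ΔCt(Mcl12 shRNA) = 28.170 − 18.590 = 9.580
ΔΔCt = 9.580 − 6.350 = 3.230
Fold change = 2^(−3.230) = 0.1066

0.107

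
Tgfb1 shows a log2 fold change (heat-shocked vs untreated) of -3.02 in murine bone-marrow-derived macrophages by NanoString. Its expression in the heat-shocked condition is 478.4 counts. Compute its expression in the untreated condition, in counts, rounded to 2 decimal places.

Fold change = 2^(-3.02) = 0.1233
untreated expression = 478.4 / 0.1233 = 3880.63

3880.63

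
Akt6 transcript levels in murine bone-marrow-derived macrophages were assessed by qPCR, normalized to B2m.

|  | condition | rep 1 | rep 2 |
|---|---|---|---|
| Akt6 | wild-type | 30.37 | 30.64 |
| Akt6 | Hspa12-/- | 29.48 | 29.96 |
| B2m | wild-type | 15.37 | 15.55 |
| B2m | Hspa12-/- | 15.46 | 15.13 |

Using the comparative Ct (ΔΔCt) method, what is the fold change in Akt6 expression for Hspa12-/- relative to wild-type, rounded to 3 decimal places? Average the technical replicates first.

Mean Ct: Akt6 wild-type 30.505; Akt6 Hspa12-/- 29.720; B2m wild-type 15.460; B2m Hspa12-/- 15.295
ΔCt(wild-type) = 30.505 − 15.460 = 15.045
ΔCt(Hspa12-/-) = 29.720 − 15.295 = 14.425
ΔΔCt = 14.425 − 15.045 = -0.620
Fold change = 2^(−(-0.620)) = 2^0.620 = 1.5369

1.537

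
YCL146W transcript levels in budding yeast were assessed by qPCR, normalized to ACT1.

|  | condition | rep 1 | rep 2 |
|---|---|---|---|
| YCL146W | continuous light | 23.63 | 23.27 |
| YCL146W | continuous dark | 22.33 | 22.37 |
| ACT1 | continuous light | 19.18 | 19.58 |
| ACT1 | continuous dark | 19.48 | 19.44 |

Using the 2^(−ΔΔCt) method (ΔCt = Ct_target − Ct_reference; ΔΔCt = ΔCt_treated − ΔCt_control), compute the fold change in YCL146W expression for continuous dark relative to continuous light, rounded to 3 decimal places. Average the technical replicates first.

Mean Ct: YCL146W continuous light 23.450; YCL146W continuous dark 22.350; ACT1 continuous light 19.380; ACT1 continuous dark 19.460
ΔCt(continuous light) = 23.450 − 19.380 = 4.070
ΔCt(continuous dark) = 22.350 − 19.460 = 2.890
ΔΔCt = 2.890 − 4.070 = -1.180
Fold change = 2^(−(-1.180)) = 2^1.180 = 2.2658

2.266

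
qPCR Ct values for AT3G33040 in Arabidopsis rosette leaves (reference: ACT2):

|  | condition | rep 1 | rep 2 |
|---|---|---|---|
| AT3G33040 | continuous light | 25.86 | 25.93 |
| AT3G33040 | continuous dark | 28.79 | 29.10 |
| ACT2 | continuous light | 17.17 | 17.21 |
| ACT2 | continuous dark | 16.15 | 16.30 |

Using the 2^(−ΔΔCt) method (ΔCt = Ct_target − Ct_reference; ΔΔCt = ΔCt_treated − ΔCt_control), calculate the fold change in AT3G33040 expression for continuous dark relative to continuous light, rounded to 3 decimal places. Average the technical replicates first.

Mean Ct: AT3G33040 continuous light 25.895; AT3G33040 continuous dark 28.945; ACT2 continuous light 17.190; ACT2 continuous dark 16.225
ΔCt(continuous light) = 25.895 − 17.190 = 8.705
ΔCt(continuous dark) = 28.945 − 16.225 = 12.720
ΔΔCt = 12.720 − 8.705 = 4.015
Fold change = 2^(−4.015) = 0.0619

0.062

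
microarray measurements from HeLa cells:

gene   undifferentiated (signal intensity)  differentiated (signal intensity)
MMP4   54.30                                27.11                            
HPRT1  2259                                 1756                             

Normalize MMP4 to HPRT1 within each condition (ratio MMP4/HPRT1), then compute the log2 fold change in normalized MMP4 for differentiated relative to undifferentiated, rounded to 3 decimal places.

MMP4/HPRT1 (undifferentiated) = 54.30 / 2259 = 0.024037
MMP4/HPRT1 (differentiated) = 27.11 / 1756 = 0.015438
Fold change = 0.015438 / 0.024037 = 0.6423
log2(0.6423) = -0.6387

-0.639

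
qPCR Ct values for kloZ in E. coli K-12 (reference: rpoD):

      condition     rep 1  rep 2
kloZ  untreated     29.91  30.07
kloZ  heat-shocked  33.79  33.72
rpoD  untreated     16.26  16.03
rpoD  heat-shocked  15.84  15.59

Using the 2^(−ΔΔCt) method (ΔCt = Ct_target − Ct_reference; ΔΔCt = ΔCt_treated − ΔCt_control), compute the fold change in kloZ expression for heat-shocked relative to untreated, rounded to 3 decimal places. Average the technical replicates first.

0.055

Mean Ct: kloZ untreated 29.990; kloZ heat-shocked 33.755; rpoD untreated 16.145; rpoD heat-shocked 15.715
ΔCt(untreated) = 29.990 − 16.145 = 13.845
ΔCt(heat-shocked) = 33.755 − 15.715 = 18.040
ΔΔCt = 18.040 − 13.845 = 4.195
Fold change = 2^(−4.195) = 0.0546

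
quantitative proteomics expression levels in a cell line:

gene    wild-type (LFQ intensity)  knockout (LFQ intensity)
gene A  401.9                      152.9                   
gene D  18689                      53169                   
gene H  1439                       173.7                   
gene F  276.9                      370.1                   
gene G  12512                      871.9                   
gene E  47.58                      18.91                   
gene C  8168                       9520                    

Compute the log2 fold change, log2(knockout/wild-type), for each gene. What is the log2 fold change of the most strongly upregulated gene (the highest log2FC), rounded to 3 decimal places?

1.508

log2(152.9/401.9) = -1.394  (gene A)
log2(53169/18689) = 1.508  (gene D)
log2(173.7/1439) = -3.050  (gene H)
log2(370.1/276.9) = 0.419  (gene F)
log2(871.9/12512) = -3.843  (gene G)
log2(18.91/47.58) = -1.331  (gene E)
log2(9520/8168) = 0.221  (gene C)
gene D is most strongly upregulated.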